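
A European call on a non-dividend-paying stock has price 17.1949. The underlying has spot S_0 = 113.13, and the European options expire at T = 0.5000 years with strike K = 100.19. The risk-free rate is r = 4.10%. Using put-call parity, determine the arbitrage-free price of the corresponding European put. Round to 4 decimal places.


Answer: Put price = 2.2219

Derivation:
Put-call parity: C - P = S_0 * exp(-qT) - K * exp(-rT).
S_0 * exp(-qT) = 113.1300 * 1.00000000 = 113.13000000
K * exp(-rT) = 100.1900 * 0.97970870 = 98.15701430
P = C - S*exp(-qT) + K*exp(-rT)
P = 17.1949 - 113.13000000 + 98.15701430 = 2.2219


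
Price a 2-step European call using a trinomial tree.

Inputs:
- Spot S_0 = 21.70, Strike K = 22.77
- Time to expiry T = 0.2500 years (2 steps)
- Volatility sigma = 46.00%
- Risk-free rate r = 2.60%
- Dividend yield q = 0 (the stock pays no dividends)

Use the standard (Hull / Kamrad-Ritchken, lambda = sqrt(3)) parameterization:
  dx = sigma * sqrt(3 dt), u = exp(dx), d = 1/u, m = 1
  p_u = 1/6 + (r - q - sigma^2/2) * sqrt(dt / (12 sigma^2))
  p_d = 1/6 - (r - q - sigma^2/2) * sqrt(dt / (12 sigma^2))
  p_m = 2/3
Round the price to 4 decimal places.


dt = T/N = 0.125000; dx = sigma*sqrt(3*dt) = 0.281691
u = exp(dx) = 1.325370; d = 1/u = 0.754507
p_u = 0.148961, p_m = 0.666667, p_d = 0.184372
Discount per step: exp(-r*dt) = 0.996755
Stock lattice S(k, j) with j the centered position index:
  k=0: S(0,+0) = 21.7000
  k=1: S(1,-1) = 16.3728; S(1,+0) = 21.7000; S(1,+1) = 28.7605
  k=2: S(2,-2) = 12.3534; S(2,-1) = 16.3728; S(2,+0) = 21.7000; S(2,+1) = 28.7605; S(2,+2) = 38.1183
Terminal payoffs V(N, j) = max(S_T - K, 0):
  V(2,-2) = 0.000000; V(2,-1) = 0.000000; V(2,+0) = 0.000000; V(2,+1) = 5.990519; V(2,+2) = 15.348316
Backward induction: V(k, j) = exp(-r*dt) * [p_u * V(k+1, j+1) + p_m * V(k+1, j) + p_d * V(k+1, j-1)]
  V(1,-1) = exp(-r*dt) * [p_u*0.000000 + p_m*0.000000 + p_d*0.000000] = 0.000000
  V(1,+0) = exp(-r*dt) * [p_u*5.990519 + p_m*0.000000 + p_d*0.000000] = 0.889459
  V(1,+1) = exp(-r*dt) * [p_u*15.348316 + p_m*5.990519 + p_d*0.000000] = 6.259605
  V(0,+0) = exp(-r*dt) * [p_u*6.259605 + p_m*0.889459 + p_d*0.000000] = 1.520461

Answer: Price = V(0,0) = 1.5205


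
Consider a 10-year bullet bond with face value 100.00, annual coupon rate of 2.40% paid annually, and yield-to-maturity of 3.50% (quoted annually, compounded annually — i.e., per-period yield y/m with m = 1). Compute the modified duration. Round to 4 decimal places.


Coupon per period c = face * coupon_rate / m = 2.400000
Periods per year m = 1; per-period yield y/m = 0.035000
Number of cashflows N = 10
Cashflows (t years, CF_t, discount factor 1/(1+y/m)^(m*t), PV):
  t = 1.0000: CF_t = 2.400000, DF = 0.966184, PV = 2.318841
  t = 2.0000: CF_t = 2.400000, DF = 0.933511, PV = 2.240426
  t = 3.0000: CF_t = 2.400000, DF = 0.901943, PV = 2.164662
  t = 4.0000: CF_t = 2.400000, DF = 0.871442, PV = 2.091461
  t = 5.0000: CF_t = 2.400000, DF = 0.841973, PV = 2.020736
  t = 6.0000: CF_t = 2.400000, DF = 0.813501, PV = 1.952402
  t = 7.0000: CF_t = 2.400000, DF = 0.785991, PV = 1.886378
  t = 8.0000: CF_t = 2.400000, DF = 0.759412, PV = 1.822588
  t = 9.0000: CF_t = 2.400000, DF = 0.733731, PV = 1.760954
  t = 10.0000: CF_t = 102.400000, DF = 0.708919, PV = 72.593287
Price P = sum_t PV_t = 90.851734
First compute Macaulay numerator sum_t t * PV_t:
  t * PV_t at t = 1.0000: 2.318841
  t * PV_t at t = 2.0000: 4.480851
  t * PV_t at t = 3.0000: 6.493987
  t * PV_t at t = 4.0000: 8.365845
  t * PV_t at t = 5.0000: 10.103678
  t * PV_t at t = 6.0000: 11.714409
  t * PV_t at t = 7.0000: 13.204648
  t * PV_t at t = 8.0000: 14.580702
  t * PV_t at t = 9.0000: 15.848589
  t * PV_t at t = 10.0000: 725.932865
Macaulay duration D = 813.044416 / 90.851734 = 8.949135
Modified duration = D / (1 + y/m) = 8.949135 / (1 + 0.035000) = 8.646507

Answer: Modified duration = 8.6465


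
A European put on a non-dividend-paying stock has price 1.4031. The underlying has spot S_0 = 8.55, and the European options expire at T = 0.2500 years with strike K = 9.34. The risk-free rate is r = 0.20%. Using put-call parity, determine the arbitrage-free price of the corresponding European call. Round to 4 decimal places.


Put-call parity: C - P = S_0 * exp(-qT) - K * exp(-rT).
S_0 * exp(-qT) = 8.5500 * 1.00000000 = 8.55000000
K * exp(-rT) = 9.3400 * 0.99950012 = 9.33533117
C = P + S*exp(-qT) - K*exp(-rT)
C = 1.4031 + 8.55000000 - 9.33533117 = 0.6178

Answer: Call price = 0.6178


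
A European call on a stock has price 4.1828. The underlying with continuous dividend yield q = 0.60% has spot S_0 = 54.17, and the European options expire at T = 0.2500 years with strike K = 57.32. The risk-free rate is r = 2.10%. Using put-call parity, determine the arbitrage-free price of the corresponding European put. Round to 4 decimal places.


Answer: Put price = 7.1139

Derivation:
Put-call parity: C - P = S_0 * exp(-qT) - K * exp(-rT).
S_0 * exp(-qT) = 54.1700 * 0.99850112 = 54.08880591
K * exp(-rT) = 57.3200 * 0.99476376 = 57.01985856
P = C - S*exp(-qT) + K*exp(-rT)
P = 4.1828 - 54.08880591 + 57.01985856 = 7.1139


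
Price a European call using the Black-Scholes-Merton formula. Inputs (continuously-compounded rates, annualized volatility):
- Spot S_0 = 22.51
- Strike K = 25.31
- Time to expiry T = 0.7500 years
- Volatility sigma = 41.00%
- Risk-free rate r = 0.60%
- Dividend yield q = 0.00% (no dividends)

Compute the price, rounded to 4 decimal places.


d1 = (ln(S/K) + (r - q + 0.5*sigma^2) * T) / (sigma * sqrt(T)) = -0.13997905
d2 = d1 - sigma * sqrt(T) = -0.49504947
exp(-rT) = 0.99551011; exp(-qT) = 1.00000000
C = S_0 * exp(-qT) * N(d1) - K * exp(-rT) * N(d2)
N(d1) = 0.44433827; N(d2) = 0.31028260
C = 22.5100 * 1.00000000 * 0.44433827 - 25.3100 * 0.99551011 * 0.31028260 = 2.1841

Answer: Price = 2.1841


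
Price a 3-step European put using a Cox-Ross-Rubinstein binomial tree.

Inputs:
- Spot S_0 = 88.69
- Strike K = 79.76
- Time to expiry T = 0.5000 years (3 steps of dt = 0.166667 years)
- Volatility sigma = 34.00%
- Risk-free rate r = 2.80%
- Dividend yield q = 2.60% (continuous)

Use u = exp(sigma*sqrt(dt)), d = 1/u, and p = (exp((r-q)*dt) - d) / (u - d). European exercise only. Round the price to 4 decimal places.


dt = T/N = 0.166667
u = exp(sigma*sqrt(dt)) = 1.148899; d = 1/u = 0.870398
p = (exp((r-q)*dt) - d) / (u - d) = 0.466552
Discount per step: exp(-r*dt) = 0.995344
Stock lattice S(k, i) with i counting down-moves:
  k=0: S(0,0) = 88.6900
  k=1: S(1,0) = 101.8959; S(1,1) = 77.1956
  k=2: S(2,0) = 117.0681; S(2,1) = 88.6900; S(2,2) = 67.1909
  k=3: S(3,0) = 134.4995; S(3,1) = 101.8959; S(3,2) = 77.1956; S(3,3) = 58.4829
Terminal payoffs V(N, i) = max(K - S_T, 0):
  V(3,0) = 0.000000; V(3,1) = 0.000000; V(3,2) = 2.564380; V(3,3) = 21.277130
Backward induction: V(k, i) = exp(-r*dt) * [p * V(k+1, i) + (1-p) * V(k+1, i+1)].
  V(2,0) = exp(-r*dt) * [p*0.000000 + (1-p)*0.000000] = 0.000000
  V(2,1) = exp(-r*dt) * [p*0.000000 + (1-p)*2.564380] = 1.361595
  V(2,2) = exp(-r*dt) * [p*2.564380 + (1-p)*21.277130] = 12.488252
  V(1,0) = exp(-r*dt) * [p*0.000000 + (1-p)*1.361595] = 0.722959
  V(1,1) = exp(-r*dt) * [p*1.361595 + (1-p)*12.488252] = 7.263119
  V(0,0) = exp(-r*dt) * [p*0.722959 + (1-p)*7.263119] = 4.192188

Answer: Price = V(0,0) = 4.1922


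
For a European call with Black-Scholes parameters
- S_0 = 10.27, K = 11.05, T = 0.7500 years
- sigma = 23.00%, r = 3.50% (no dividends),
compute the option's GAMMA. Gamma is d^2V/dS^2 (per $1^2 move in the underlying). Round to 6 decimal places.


Answer: Gamma = 0.193222

Derivation:
d1 = -0.1361336912; d2 = -0.3353195341
phi(d1) = 0.3952626793; exp(-qT) = 1.0000000000; exp(-rT) = 0.9740915363
Gamma = exp(-qT) * phi(d1) / (S * sigma * sqrt(T)) = 1.0000000000 * 0.3952626793 / (10.2700 * 0.2300 * 0.8660254038) = 0.193222


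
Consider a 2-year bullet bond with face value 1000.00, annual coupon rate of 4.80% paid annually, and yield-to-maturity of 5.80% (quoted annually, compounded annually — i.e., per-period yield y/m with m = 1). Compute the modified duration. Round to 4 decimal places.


Answer: Modified duration = 1.8467

Derivation:
Coupon per period c = face * coupon_rate / m = 48.000000
Periods per year m = 1; per-period yield y/m = 0.058000
Number of cashflows N = 2
Cashflows (t years, CF_t, discount factor 1/(1+y/m)^(m*t), PV):
  t = 1.0000: CF_t = 48.000000, DF = 0.945180, PV = 45.368620
  t = 2.0000: CF_t = 1048.000000, DF = 0.893364, PV = 936.245940
Price P = sum_t PV_t = 981.614560
First compute Macaulay numerator sum_t t * PV_t:
  t * PV_t at t = 1.0000: 45.368620
  t * PV_t at t = 2.0000: 1872.491879
Macaulay duration D = 1917.860499 / 981.614560 = 1.953782
Modified duration = D / (1 + y/m) = 1.953782 / (1 + 0.058000) = 1.846675


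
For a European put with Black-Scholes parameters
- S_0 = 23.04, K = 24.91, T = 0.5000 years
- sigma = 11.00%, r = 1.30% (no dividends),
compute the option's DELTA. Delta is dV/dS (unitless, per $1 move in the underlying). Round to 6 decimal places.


d1 = -0.8808299766; d2 = -0.9586117225
phi(d1) = 0.2706661173; exp(-qT) = 1.0000000000; exp(-rT) = 0.9935210793
N(-d1) = 0.8107950739
Delta = -exp(-qT) * N(-d1) = -1.0000000000 * 0.8107950739 = -0.810795

Answer: Delta = -0.810795


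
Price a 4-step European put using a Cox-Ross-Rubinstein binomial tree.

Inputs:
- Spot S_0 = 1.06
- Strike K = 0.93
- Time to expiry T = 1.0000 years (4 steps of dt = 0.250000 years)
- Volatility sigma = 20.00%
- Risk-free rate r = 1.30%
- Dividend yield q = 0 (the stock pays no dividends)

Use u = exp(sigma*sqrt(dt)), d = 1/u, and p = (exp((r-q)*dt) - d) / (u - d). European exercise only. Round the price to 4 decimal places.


dt = T/N = 0.250000
u = exp(sigma*sqrt(dt)) = 1.105171; d = 1/u = 0.904837
p = (exp((r-q)*dt) - d) / (u - d) = 0.491270
Discount per step: exp(-r*dt) = 0.996755
Stock lattice S(k, i) with i counting down-moves:
  k=0: S(0,0) = 1.0600
  k=1: S(1,0) = 1.1715; S(1,1) = 0.9591
  k=2: S(2,0) = 1.2947; S(2,1) = 1.0600; S(2,2) = 0.8679
  k=3: S(3,0) = 1.4309; S(3,1) = 1.1715; S(3,2) = 0.9591; S(3,3) = 0.7853
  k=4: S(4,0) = 1.5813; S(4,1) = 1.2947; S(4,2) = 1.0600; S(4,3) = 0.8679; S(4,4) = 0.7105
Terminal payoffs V(N, i) = max(K - S_T, 0):
  V(4,0) = 0.000000; V(4,1) = 0.000000; V(4,2) = 0.000000; V(4,3) = 0.062145; V(4,4) = 0.219461
Backward induction: V(k, i) = exp(-r*dt) * [p * V(k+1, i) + (1-p) * V(k+1, i+1)].
  V(3,0) = exp(-r*dt) * [p*0.000000 + (1-p)*0.000000] = 0.000000
  V(3,1) = exp(-r*dt) * [p*0.000000 + (1-p)*0.000000] = 0.000000
  V(3,2) = exp(-r*dt) * [p*0.000000 + (1-p)*0.062145] = 0.031513
  V(3,3) = exp(-r*dt) * [p*0.062145 + (1-p)*0.219461] = 0.141715
  V(2,0) = exp(-r*dt) * [p*0.000000 + (1-p)*0.000000] = 0.000000
  V(2,1) = exp(-r*dt) * [p*0.000000 + (1-p)*0.031513] = 0.015979
  V(2,2) = exp(-r*dt) * [p*0.031513 + (1-p)*0.141715] = 0.087292
  V(1,0) = exp(-r*dt) * [p*0.000000 + (1-p)*0.015979] = 0.008103
  V(1,1) = exp(-r*dt) * [p*0.015979 + (1-p)*0.087292] = 0.052089
  V(0,0) = exp(-r*dt) * [p*0.008103 + (1-p)*0.052089] = 0.030381

Answer: Price = V(0,0) = 0.0304


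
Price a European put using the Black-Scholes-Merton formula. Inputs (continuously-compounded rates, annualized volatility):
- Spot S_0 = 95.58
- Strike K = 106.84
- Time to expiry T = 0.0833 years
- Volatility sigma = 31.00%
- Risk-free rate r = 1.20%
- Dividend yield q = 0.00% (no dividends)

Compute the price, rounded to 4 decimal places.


d1 = (ln(S/K) + (r - q + 0.5*sigma^2) * T) / (sigma * sqrt(T)) = -1.18883397
d2 = d1 - sigma * sqrt(T) = -1.27830536
exp(-rT) = 0.99900090; exp(-qT) = 1.00000000
P = K * exp(-rT) * N(-d2) - S_0 * exp(-qT) * N(-d1)
N(-d1) = 0.88274750; N(-d2) = 0.89942911
P = 106.8400 * 0.99900090 * 0.89942911 - 95.5800 * 1.00000000 * 0.88274750 = 11.6260

Answer: Price = 11.6260


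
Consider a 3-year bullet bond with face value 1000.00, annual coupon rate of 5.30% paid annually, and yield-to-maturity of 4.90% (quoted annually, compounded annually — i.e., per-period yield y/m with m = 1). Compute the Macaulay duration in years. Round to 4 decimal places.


Answer: Macaulay duration = 2.8524 years

Derivation:
Coupon per period c = face * coupon_rate / m = 53.000000
Periods per year m = 1; per-period yield y/m = 0.049000
Number of cashflows N = 3
Cashflows (t years, CF_t, discount factor 1/(1+y/m)^(m*t), PV):
  t = 1.0000: CF_t = 53.000000, DF = 0.953289, PV = 50.524309
  t = 2.0000: CF_t = 53.000000, DF = 0.908760, PV = 48.164260
  t = 3.0000: CF_t = 1053.000000, DF = 0.866310, PV = 912.224867
Price P = sum_t PV_t = 1010.913436
Macaulay numerator sum_t t * PV_t:
  t * PV_t at t = 1.0000: 50.524309
  t * PV_t at t = 2.0000: 96.328520
  t * PV_t at t = 3.0000: 2736.674600
Macaulay duration D = (sum_t t * PV_t) / P = 2883.527429 / 1010.913436 = 2.852398


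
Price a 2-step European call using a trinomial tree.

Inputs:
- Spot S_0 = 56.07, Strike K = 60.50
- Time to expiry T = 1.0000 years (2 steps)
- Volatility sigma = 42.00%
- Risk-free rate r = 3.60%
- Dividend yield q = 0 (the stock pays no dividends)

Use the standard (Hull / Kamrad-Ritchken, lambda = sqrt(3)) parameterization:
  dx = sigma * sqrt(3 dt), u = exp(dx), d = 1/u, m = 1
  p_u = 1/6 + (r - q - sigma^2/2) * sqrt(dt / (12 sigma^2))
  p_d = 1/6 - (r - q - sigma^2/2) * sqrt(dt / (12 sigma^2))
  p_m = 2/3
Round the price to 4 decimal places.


dt = T/N = 0.500000; dx = sigma*sqrt(3*dt) = 0.514393
u = exp(dx) = 1.672623; d = 1/u = 0.597863
p_u = 0.141297, p_m = 0.666667, p_d = 0.192036
Discount per step: exp(-r*dt) = 0.982161
Stock lattice S(k, j) with j the centered position index:
  k=0: S(0,+0) = 56.0700
  k=1: S(1,-1) = 33.5222; S(1,+0) = 56.0700; S(1,+1) = 93.7840
  k=2: S(2,-2) = 20.0417; S(2,-1) = 33.5222; S(2,+0) = 56.0700; S(2,+1) = 93.7840; S(2,+2) = 156.8652
Terminal payoffs V(N, j) = max(S_T - K, 0):
  V(2,-2) = 0.000000; V(2,-1) = 0.000000; V(2,+0) = 0.000000; V(2,+1) = 33.283952; V(2,+2) = 96.365163
Backward induction: V(k, j) = exp(-r*dt) * [p_u * V(k+1, j+1) + p_m * V(k+1, j) + p_d * V(k+1, j-1)]
  V(1,-1) = exp(-r*dt) * [p_u*0.000000 + p_m*0.000000 + p_d*0.000000] = 0.000000
  V(1,+0) = exp(-r*dt) * [p_u*33.283952 + p_m*0.000000 + p_d*0.000000] = 4.619026
  V(1,+1) = exp(-r*dt) * [p_u*96.365163 + p_m*33.283952 + p_d*0.000000] = 35.166674
  V(0,+0) = exp(-r*dt) * [p_u*35.166674 + p_m*4.619026 + p_d*0.000000] = 7.904721

Answer: Price = V(0,0) = 7.9047


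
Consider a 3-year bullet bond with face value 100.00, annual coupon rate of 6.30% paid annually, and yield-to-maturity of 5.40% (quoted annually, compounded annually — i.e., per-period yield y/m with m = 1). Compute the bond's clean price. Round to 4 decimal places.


Answer: Price = 102.4327

Derivation:
Coupon per period c = face * coupon_rate / m = 6.300000
Periods per year m = 1; per-period yield y/m = 0.054000
Number of cashflows N = 3
Cashflows (t years, CF_t, discount factor 1/(1+y/m)^(m*t), PV):
  t = 1.0000: CF_t = 6.300000, DF = 0.948767, PV = 5.977230
  t = 2.0000: CF_t = 6.300000, DF = 0.900158, PV = 5.670996
  t = 3.0000: CF_t = 106.300000, DF = 0.854040, PV = 90.784443
Price P = sum_t PV_t = 102.432668


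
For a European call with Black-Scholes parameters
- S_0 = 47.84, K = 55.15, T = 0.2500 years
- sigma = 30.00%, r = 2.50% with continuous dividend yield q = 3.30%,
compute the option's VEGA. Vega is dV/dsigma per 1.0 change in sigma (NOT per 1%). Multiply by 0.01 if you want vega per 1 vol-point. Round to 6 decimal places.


Answer: Vega = 6.390194

Derivation:
d1 = -0.8862975737; d2 = -1.0362975737
phi(d1) = 0.2693616906; exp(-qT) = 0.9917839379; exp(-rT) = 0.9937694906
Vega = S * exp(-qT) * phi(d1) * sqrt(T) = 47.8400 * 0.9917839379 * 0.2693616906 * 0.5000000000 = 6.390194


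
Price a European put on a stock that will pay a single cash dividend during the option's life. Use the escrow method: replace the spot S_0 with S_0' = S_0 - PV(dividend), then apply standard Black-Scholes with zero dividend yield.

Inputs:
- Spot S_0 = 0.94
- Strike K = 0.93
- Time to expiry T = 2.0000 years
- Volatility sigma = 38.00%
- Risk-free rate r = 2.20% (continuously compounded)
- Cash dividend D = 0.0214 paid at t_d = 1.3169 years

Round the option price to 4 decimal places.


PV(D) = D * exp(-r * t_d) = 0.0214 * 0.97144386 = 0.02078890
S_0' = S_0 - PV(D) = 0.9400 - 0.02078890 = 0.91921110
d1 = (ln(S_0'/K) + (r + sigma^2/2)*T) / (sigma*sqrt(T)) = 0.32886274
d2 = d1 - sigma*sqrt(T) = -0.20853841
exp(-rT) = 0.95695396
N(-d1) = 0.37112972; N(-d2) = 0.58259570
P = K * exp(-rT) * N(-d2) - S_0' * N(-d1) = 0.9300 * 0.95695396 * 0.58259570 - 0.91921110 * 0.37112972 = 0.1773

Answer: Price = 0.1773


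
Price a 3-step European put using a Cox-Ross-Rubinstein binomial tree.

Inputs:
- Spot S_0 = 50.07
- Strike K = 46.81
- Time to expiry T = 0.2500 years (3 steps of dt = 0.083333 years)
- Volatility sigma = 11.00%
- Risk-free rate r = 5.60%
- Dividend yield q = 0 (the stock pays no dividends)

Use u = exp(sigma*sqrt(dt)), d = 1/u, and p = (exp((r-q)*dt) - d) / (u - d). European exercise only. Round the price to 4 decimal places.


dt = T/N = 0.083333
u = exp(sigma*sqrt(dt)) = 1.032264; d = 1/u = 0.968745
p = (exp((r-q)*dt) - d) / (u - d) = 0.565702
Discount per step: exp(-r*dt) = 0.995344
Stock lattice S(k, i) with i counting down-moves:
  k=0: S(0,0) = 50.0700
  k=1: S(1,0) = 51.6854; S(1,1) = 48.5050
  k=2: S(2,0) = 53.3530; S(2,1) = 50.0700; S(2,2) = 46.9890
  k=3: S(3,0) = 55.0744; S(3,1) = 51.6854; S(3,2) = 48.5050; S(3,3) = 45.5203
Terminal payoffs V(N, i) = max(K - S_T, 0):
  V(3,0) = 0.000000; V(3,1) = 0.000000; V(3,2) = 0.000000; V(3,3) = 1.289661
Backward induction: V(k, i) = exp(-r*dt) * [p * V(k+1, i) + (1-p) * V(k+1, i+1)].
  V(2,0) = exp(-r*dt) * [p*0.000000 + (1-p)*0.000000] = 0.000000
  V(2,1) = exp(-r*dt) * [p*0.000000 + (1-p)*0.000000] = 0.000000
  V(2,2) = exp(-r*dt) * [p*0.000000 + (1-p)*1.289661] = 0.557489
  V(1,0) = exp(-r*dt) * [p*0.000000 + (1-p)*0.000000] = 0.000000
  V(1,1) = exp(-r*dt) * [p*0.000000 + (1-p)*0.557489] = 0.240989
  V(0,0) = exp(-r*dt) * [p*0.000000 + (1-p)*0.240989] = 0.104174

Answer: Price = V(0,0) = 0.1042


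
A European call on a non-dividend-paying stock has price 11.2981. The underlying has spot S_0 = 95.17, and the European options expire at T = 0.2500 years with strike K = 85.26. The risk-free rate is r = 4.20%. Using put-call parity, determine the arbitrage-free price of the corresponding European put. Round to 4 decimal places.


Put-call parity: C - P = S_0 * exp(-qT) - K * exp(-rT).
S_0 * exp(-qT) = 95.1700 * 1.00000000 = 95.17000000
K * exp(-rT) = 85.2600 * 0.98955493 = 84.36945355
P = C - S*exp(-qT) + K*exp(-rT)
P = 11.2981 - 95.17000000 + 84.36945355 = 0.4976

Answer: Put price = 0.4976


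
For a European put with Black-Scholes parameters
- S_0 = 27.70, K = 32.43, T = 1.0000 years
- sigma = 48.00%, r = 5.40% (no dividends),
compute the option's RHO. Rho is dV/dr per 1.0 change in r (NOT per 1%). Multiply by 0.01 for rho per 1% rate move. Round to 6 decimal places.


d1 = 0.0240593602; d2 = -0.4559406398
phi(d1) = 0.3988268327; exp(-qT) = 1.0000000000; exp(-rT) = 0.9474321065
N(-d2) = 0.6757836678
Rho = -K*T*exp(-rT)*N(-d2) = -32.4300 * 1.0000 * 0.9474321065 * 0.6757836678 = -20.763604

Answer: Rho = -20.763604


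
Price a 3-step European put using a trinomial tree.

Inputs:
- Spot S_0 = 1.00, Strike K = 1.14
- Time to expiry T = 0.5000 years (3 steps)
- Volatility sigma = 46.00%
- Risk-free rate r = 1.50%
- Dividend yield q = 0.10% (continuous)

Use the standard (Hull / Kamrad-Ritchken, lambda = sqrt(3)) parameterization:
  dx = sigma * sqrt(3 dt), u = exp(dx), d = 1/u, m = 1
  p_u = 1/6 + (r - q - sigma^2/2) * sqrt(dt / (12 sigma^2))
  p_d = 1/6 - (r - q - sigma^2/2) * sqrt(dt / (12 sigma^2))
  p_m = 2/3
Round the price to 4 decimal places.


Answer: Price = V(0,0) = 0.2175

Derivation:
dt = T/N = 0.166667; dx = sigma*sqrt(3*dt) = 0.325269
u = exp(dx) = 1.384403; d = 1/u = 0.722333
p_u = 0.143148, p_m = 0.666667, p_d = 0.190186
Discount per step: exp(-r*dt) = 0.997503
Stock lattice S(k, j) with j the centered position index:
  k=0: S(0,+0) = 1.0000
  k=1: S(1,-1) = 0.7223; S(1,+0) = 1.0000; S(1,+1) = 1.3844
  k=2: S(2,-2) = 0.5218; S(2,-1) = 0.7223; S(2,+0) = 1.0000; S(2,+1) = 1.3844; S(2,+2) = 1.9166
  k=3: S(3,-3) = 0.3769; S(3,-2) = 0.5218; S(3,-1) = 0.7223; S(3,+0) = 1.0000; S(3,+1) = 1.3844; S(3,+2) = 1.9166; S(3,+3) = 2.6533
Terminal payoffs V(N, j) = max(K - S_T, 0):
  V(3,-3) = 0.763112; V(3,-2) = 0.618235; V(3,-1) = 0.417667; V(3,+0) = 0.140000; V(3,+1) = 0.000000; V(3,+2) = 0.000000; V(3,+3) = 0.000000
Backward induction: V(k, j) = exp(-r*dt) * [p_u * V(k+1, j+1) + p_m * V(k+1, j) + p_d * V(k+1, j-1)]
  V(2,-2) = exp(-r*dt) * [p_u*0.417667 + p_m*0.618235 + p_d*0.763112] = 0.615537
  V(2,-1) = exp(-r*dt) * [p_u*0.140000 + p_m*0.417667 + p_d*0.618235] = 0.415026
  V(2,+0) = exp(-r*dt) * [p_u*0.000000 + p_m*0.140000 + p_d*0.417667] = 0.172336
  V(2,+1) = exp(-r*dt) * [p_u*0.000000 + p_m*0.000000 + p_d*0.140000] = 0.026560
  V(2,+2) = exp(-r*dt) * [p_u*0.000000 + p_m*0.000000 + p_d*0.000000] = 0.000000
  V(1,-1) = exp(-r*dt) * [p_u*0.172336 + p_m*0.415026 + p_d*0.615537] = 0.417375
  V(1,+0) = exp(-r*dt) * [p_u*0.026560 + p_m*0.172336 + p_d*0.415026] = 0.197131
  V(1,+1) = exp(-r*dt) * [p_u*0.000000 + p_m*0.026560 + p_d*0.172336] = 0.050356
  V(0,+0) = exp(-r*dt) * [p_u*0.050356 + p_m*0.197131 + p_d*0.417375] = 0.217464


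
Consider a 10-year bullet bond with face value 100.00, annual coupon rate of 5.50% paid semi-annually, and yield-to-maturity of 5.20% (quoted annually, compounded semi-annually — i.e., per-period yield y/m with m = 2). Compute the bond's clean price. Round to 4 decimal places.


Answer: Price = 102.3164

Derivation:
Coupon per period c = face * coupon_rate / m = 2.750000
Periods per year m = 2; per-period yield y/m = 0.026000
Number of cashflows N = 20
Cashflows (t years, CF_t, discount factor 1/(1+y/m)^(m*t), PV):
  t = 0.5000: CF_t = 2.750000, DF = 0.974659, PV = 2.680312
  t = 1.0000: CF_t = 2.750000, DF = 0.949960, PV = 2.612390
  t = 1.5000: CF_t = 2.750000, DF = 0.925887, PV = 2.546189
  t = 2.0000: CF_t = 2.750000, DF = 0.902424, PV = 2.481666
  t = 2.5000: CF_t = 2.750000, DF = 0.879555, PV = 2.418777
  t = 3.0000: CF_t = 2.750000, DF = 0.857266, PV = 2.357483
  t = 3.5000: CF_t = 2.750000, DF = 0.835542, PV = 2.297742
  t = 4.0000: CF_t = 2.750000, DF = 0.814369, PV = 2.239514
  t = 4.5000: CF_t = 2.750000, DF = 0.793732, PV = 2.182762
  t = 5.0000: CF_t = 2.750000, DF = 0.773618, PV = 2.127449
  t = 5.5000: CF_t = 2.750000, DF = 0.754013, PV = 2.073537
  t = 6.0000: CF_t = 2.750000, DF = 0.734906, PV = 2.020991
  t = 6.5000: CF_t = 2.750000, DF = 0.716282, PV = 1.969777
  t = 7.0000: CF_t = 2.750000, DF = 0.698131, PV = 1.919860
  t = 7.5000: CF_t = 2.750000, DF = 0.680440, PV = 1.871209
  t = 8.0000: CF_t = 2.750000, DF = 0.663197, PV = 1.823790
  t = 8.5000: CF_t = 2.750000, DF = 0.646390, PV = 1.777573
  t = 9.0000: CF_t = 2.750000, DF = 0.630010, PV = 1.732528
  t = 9.5000: CF_t = 2.750000, DF = 0.614045, PV = 1.688624
  t = 10.0000: CF_t = 102.750000, DF = 0.598484, PV = 61.494265
Price P = sum_t PV_t = 102.316437


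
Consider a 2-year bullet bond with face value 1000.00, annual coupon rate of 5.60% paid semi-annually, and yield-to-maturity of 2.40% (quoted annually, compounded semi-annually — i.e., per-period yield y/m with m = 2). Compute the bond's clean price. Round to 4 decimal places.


Coupon per period c = face * coupon_rate / m = 28.000000
Periods per year m = 2; per-period yield y/m = 0.012000
Number of cashflows N = 4
Cashflows (t years, CF_t, discount factor 1/(1+y/m)^(m*t), PV):
  t = 0.5000: CF_t = 28.000000, DF = 0.988142, PV = 27.667984
  t = 1.0000: CF_t = 28.000000, DF = 0.976425, PV = 27.339905
  t = 1.5000: CF_t = 28.000000, DF = 0.964847, PV = 27.015717
  t = 2.0000: CF_t = 1028.000000, DF = 0.953406, PV = 980.101524
Price P = sum_t PV_t = 1062.125131

Answer: Price = 1062.1251


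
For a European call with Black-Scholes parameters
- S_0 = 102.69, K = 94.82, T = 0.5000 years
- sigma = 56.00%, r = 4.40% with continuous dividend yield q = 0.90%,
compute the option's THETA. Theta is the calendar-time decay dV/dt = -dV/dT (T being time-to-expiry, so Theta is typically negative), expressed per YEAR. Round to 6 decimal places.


d1 = 0.4435437991; d2 = 0.0475640016
phi(d1) = 0.3615683854; exp(-qT) = 0.9955101098; exp(-rT) = 0.9782402351
Theta = -S*exp(-qT)*phi(d1)*sigma/(2*sqrt(T)) - r*K*exp(-rT)*N(d2) + q*S*exp(-qT)*N(d1)
N(d1) = 0.6713137769; N(d2) = 0.5189681390; sqrt(T) = 0.7071067812
Term 1 = -102.6900 * 0.9955101098 * 0.3615683854 * 0.5600 / (2 * 0.7071067812) = -14.6365023810
Term 2 = -0.0440 * 94.8200 * 0.9782402351 * 0.5189681390 = -2.1180628597
Term 3 = 0.0090 * 102.6900 * 0.9955101098 * 0.6713137769 = 0.6176492211
Theta = -14.6365023810 + (-2.1180628597) + (0.6176492211) = -16.136916

Answer: Theta = -16.136916


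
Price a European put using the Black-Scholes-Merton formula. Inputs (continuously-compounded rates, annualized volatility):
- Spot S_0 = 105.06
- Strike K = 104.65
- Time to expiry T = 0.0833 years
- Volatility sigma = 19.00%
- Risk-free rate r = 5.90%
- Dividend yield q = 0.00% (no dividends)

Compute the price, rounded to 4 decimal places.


d1 = (ln(S/K) + (r - q + 0.5*sigma^2) * T) / (sigma * sqrt(T)) = 0.18834681
d2 = d1 - sigma * sqrt(T) = 0.13350951
exp(-rT) = 0.99509736; exp(-qT) = 1.00000000
P = K * exp(-rT) * N(-d2) - S_0 * exp(-qT) * N(-d1)
N(-d1) = 0.42530239; N(-d2) = 0.44689522
P = 104.6500 * 0.99509736 * 0.44689522 - 105.0600 * 1.00000000 * 0.42530239 = 1.8560

Answer: Price = 1.8560


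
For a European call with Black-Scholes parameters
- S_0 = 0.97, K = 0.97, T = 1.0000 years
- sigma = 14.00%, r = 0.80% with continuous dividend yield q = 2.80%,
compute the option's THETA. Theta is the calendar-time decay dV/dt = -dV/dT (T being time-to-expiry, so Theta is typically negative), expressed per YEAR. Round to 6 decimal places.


d1 = -0.0728571429; d2 = -0.2128571429
phi(d1) = 0.3978848589; exp(-qT) = 0.9723883668; exp(-rT) = 0.9920319148
Theta = -S*exp(-qT)*phi(d1)*sigma/(2*sqrt(T)) - r*K*exp(-rT)*N(d2) + q*S*exp(-qT)*N(d1)
N(d1) = 0.4709598992; N(d2) = 0.4157191957; sqrt(T) = 1.0000000000
Term 1 = -0.9700 * 0.9723883668 * 0.3978848589 * 0.1400 / (2 * 1.0000000000) = -0.0262704155
Term 2 = -0.0080 * 0.9700 * 0.9920319148 * 0.4157191957 = -0.0032002761
Term 3 = 0.0280 * 0.9700 * 0.9723883668 * 0.4709598992 = 0.0124380830
Theta = -0.0262704155 + (-0.0032002761) + (0.0124380830) = -0.017033

Answer: Theta = -0.017033


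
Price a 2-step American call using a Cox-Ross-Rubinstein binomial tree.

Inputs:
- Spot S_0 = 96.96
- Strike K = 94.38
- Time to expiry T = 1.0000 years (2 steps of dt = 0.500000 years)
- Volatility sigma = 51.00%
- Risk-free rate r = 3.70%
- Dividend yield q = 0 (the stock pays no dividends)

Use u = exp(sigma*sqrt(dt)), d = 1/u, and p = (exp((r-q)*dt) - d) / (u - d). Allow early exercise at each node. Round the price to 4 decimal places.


dt = T/N = 0.500000
u = exp(sigma*sqrt(dt)) = 1.434225; d = 1/u = 0.697241
p = (exp((r-q)*dt) - d) / (u - d) = 0.436144
Discount per step: exp(-r*dt) = 0.981670
Stock lattice S(k, i) with i counting down-moves:
  k=0: S(0,0) = 96.9600
  k=1: S(1,0) = 139.0624; S(1,1) = 67.6045
  k=2: S(2,0) = 199.4468; S(2,1) = 96.9600; S(2,2) = 47.1366
Terminal payoffs V(N, i) = max(S_T - K, 0):
  V(2,0) = 105.066781; V(2,1) = 2.580000; V(2,2) = 0.000000
Backward induction: V(k, i) = exp(-r*dt) * [p * V(k+1, i) + (1-p) * V(k+1, i+1)]; then take max(V_cont, immediate exercise) for American.
  V(1,0) = exp(-r*dt) * [p*105.066781 + (1-p)*2.580000] = 46.412410; exercise = 44.682432; V(1,0) = max -> 46.412410
  V(1,1) = exp(-r*dt) * [p*2.580000 + (1-p)*0.000000] = 1.104627; exercise = 0.000000; V(1,1) = max -> 1.104627
  V(0,0) = exp(-r*dt) * [p*46.412410 + (1-p)*1.104627] = 20.482900; exercise = 2.580000; V(0,0) = max -> 20.482900

Answer: Price = V(0,0) = 20.4829


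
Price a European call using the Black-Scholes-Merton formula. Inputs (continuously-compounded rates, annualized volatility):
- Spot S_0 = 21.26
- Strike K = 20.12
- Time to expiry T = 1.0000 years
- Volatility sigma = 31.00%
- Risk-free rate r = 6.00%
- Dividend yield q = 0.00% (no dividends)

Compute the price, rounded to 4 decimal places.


Answer: Price = 3.7995

Derivation:
d1 = (ln(S/K) + (r - q + 0.5*sigma^2) * T) / (sigma * sqrt(T)) = 0.52633235
d2 = d1 - sigma * sqrt(T) = 0.21633235
exp(-rT) = 0.94176453; exp(-qT) = 1.00000000
C = S_0 * exp(-qT) * N(d1) - K * exp(-rT) * N(d2)
N(d1) = 0.70067134; N(d2) = 0.58563565
C = 21.2600 * 1.00000000 * 0.70067134 - 20.1200 * 0.94176453 * 0.58563565 = 3.7995


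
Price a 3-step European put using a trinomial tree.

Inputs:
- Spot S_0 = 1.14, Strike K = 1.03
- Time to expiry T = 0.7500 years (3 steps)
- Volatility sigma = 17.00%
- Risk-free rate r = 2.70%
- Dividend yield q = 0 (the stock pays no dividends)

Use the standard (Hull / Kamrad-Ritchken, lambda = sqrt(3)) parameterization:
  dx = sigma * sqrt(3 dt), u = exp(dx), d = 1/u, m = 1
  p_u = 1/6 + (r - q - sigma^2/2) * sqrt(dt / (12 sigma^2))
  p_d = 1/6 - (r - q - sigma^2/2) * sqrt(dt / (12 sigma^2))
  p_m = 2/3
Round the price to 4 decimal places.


dt = T/N = 0.250000; dx = sigma*sqrt(3*dt) = 0.147224
u = exp(dx) = 1.158614; d = 1/u = 0.863100
p_u = 0.177322, p_m = 0.666667, p_d = 0.156011
Discount per step: exp(-r*dt) = 0.993273
Stock lattice S(k, j) with j the centered position index:
  k=0: S(0,+0) = 1.1400
  k=1: S(1,-1) = 0.9839; S(1,+0) = 1.1400; S(1,+1) = 1.3208
  k=2: S(2,-2) = 0.8492; S(2,-1) = 0.9839; S(2,+0) = 1.1400; S(2,+1) = 1.3208; S(2,+2) = 1.5303
  k=3: S(3,-3) = 0.7330; S(3,-2) = 0.8492; S(3,-1) = 0.9839; S(3,+0) = 1.1400; S(3,+1) = 1.3208; S(3,+2) = 1.5303; S(3,+3) = 1.7730
Terminal payoffs V(N, j) = max(K - S_T, 0):
  V(3,-3) = 0.297026; V(3,-2) = 0.180766; V(3,-1) = 0.046066; V(3,+0) = 0.000000; V(3,+1) = 0.000000; V(3,+2) = 0.000000; V(3,+3) = 0.000000
Backward induction: V(k, j) = exp(-r*dt) * [p_u * V(k+1, j+1) + p_m * V(k+1, j) + p_d * V(k+1, j-1)]
  V(2,-2) = exp(-r*dt) * [p_u*0.046066 + p_m*0.180766 + p_d*0.297026] = 0.173841
  V(2,-1) = exp(-r*dt) * [p_u*0.000000 + p_m*0.046066 + p_d*0.180766] = 0.058516
  V(2,+0) = exp(-r*dt) * [p_u*0.000000 + p_m*0.000000 + p_d*0.046066] = 0.007138
  V(2,+1) = exp(-r*dt) * [p_u*0.000000 + p_m*0.000000 + p_d*0.000000] = 0.000000
  V(2,+2) = exp(-r*dt) * [p_u*0.000000 + p_m*0.000000 + p_d*0.000000] = 0.000000
  V(1,-1) = exp(-r*dt) * [p_u*0.007138 + p_m*0.058516 + p_d*0.173841] = 0.066944
  V(1,+0) = exp(-r*dt) * [p_u*0.000000 + p_m*0.007138 + p_d*0.058516] = 0.013795
  V(1,+1) = exp(-r*dt) * [p_u*0.000000 + p_m*0.000000 + p_d*0.007138] = 0.001106
  V(0,+0) = exp(-r*dt) * [p_u*0.001106 + p_m*0.013795 + p_d*0.066944] = 0.019703

Answer: Price = V(0,0) = 0.0197


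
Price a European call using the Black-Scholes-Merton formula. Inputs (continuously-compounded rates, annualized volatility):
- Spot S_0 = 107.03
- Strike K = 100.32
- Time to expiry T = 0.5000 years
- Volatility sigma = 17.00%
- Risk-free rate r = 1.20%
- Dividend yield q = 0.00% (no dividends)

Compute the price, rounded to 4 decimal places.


Answer: Price = 9.4422

Derivation:
d1 = (ln(S/K) + (r - q + 0.5*sigma^2) * T) / (sigma * sqrt(T)) = 0.64861734
d2 = d1 - sigma * sqrt(T) = 0.52840919
exp(-rT) = 0.99401796; exp(-qT) = 1.00000000
C = S_0 * exp(-qT) * N(d1) - K * exp(-rT) * N(d2)
N(d1) = 0.74170713; N(d2) = 0.70139232
C = 107.0300 * 1.00000000 * 0.74170713 - 100.3200 * 0.99401796 * 0.70139232 = 9.4422


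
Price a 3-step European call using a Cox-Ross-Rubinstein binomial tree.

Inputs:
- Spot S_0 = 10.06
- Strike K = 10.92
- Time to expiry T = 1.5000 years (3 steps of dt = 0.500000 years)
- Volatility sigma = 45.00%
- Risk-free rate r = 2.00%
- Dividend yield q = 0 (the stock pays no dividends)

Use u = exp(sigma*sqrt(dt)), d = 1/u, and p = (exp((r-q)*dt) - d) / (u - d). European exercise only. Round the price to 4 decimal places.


dt = T/N = 0.500000
u = exp(sigma*sqrt(dt)) = 1.374648; d = 1/u = 0.727459
p = (exp((r-q)*dt) - d) / (u - d) = 0.436644
Discount per step: exp(-r*dt) = 0.990050
Stock lattice S(k, i) with i counting down-moves:
  k=0: S(0,0) = 10.0600
  k=1: S(1,0) = 13.8290; S(1,1) = 7.3182
  k=2: S(2,0) = 19.0100; S(2,1) = 10.0600; S(2,2) = 5.3237
  k=3: S(3,0) = 26.1320; S(3,1) = 13.8290; S(3,2) = 7.3182; S(3,3) = 3.8728
Terminal payoffs V(N, i) = max(S_T - K, 0):
  V(3,0) = 15.212018; V(3,1) = 2.908964; V(3,2) = 0.000000; V(3,3) = 0.000000
Backward induction: V(k, i) = exp(-r*dt) * [p * V(k+1, i) + (1-p) * V(k+1, i+1)].
  V(2,0) = exp(-r*dt) * [p*15.212018 + (1-p)*2.908964] = 8.198620
  V(2,1) = exp(-r*dt) * [p*2.908964 + (1-p)*0.000000] = 1.257543
  V(2,2) = exp(-r*dt) * [p*0.000000 + (1-p)*0.000000] = 0.000000
  V(1,0) = exp(-r*dt) * [p*8.198620 + (1-p)*1.257543] = 4.245652
  V(1,1) = exp(-r*dt) * [p*1.257543 + (1-p)*0.000000] = 0.543635
  V(0,0) = exp(-r*dt) * [p*4.245652 + (1-p)*0.543635] = 2.138605

Answer: Price = V(0,0) = 2.1386


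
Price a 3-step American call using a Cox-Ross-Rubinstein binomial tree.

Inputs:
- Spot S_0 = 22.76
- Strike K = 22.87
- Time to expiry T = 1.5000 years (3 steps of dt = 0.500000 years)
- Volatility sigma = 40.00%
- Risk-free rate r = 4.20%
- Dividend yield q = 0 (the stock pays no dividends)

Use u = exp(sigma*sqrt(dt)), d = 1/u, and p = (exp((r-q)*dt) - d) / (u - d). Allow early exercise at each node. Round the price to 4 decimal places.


dt = T/N = 0.500000
u = exp(sigma*sqrt(dt)) = 1.326896; d = 1/u = 0.753638
p = (exp((r-q)*dt) - d) / (u - d) = 0.466777
Discount per step: exp(-r*dt) = 0.979219
Stock lattice S(k, i) with i counting down-moves:
  k=0: S(0,0) = 22.7600
  k=1: S(1,0) = 30.2002; S(1,1) = 17.1528
  k=2: S(2,0) = 40.0725; S(2,1) = 22.7600; S(2,2) = 12.9270
  k=3: S(3,0) = 53.1720; S(3,1) = 30.2002; S(3,2) = 17.1528; S(3,3) = 9.7423
Terminal payoffs V(N, i) = max(S_T - K, 0):
  V(3,0) = 30.302043; V(3,1) = 7.330163; V(3,2) = 0.000000; V(3,3) = 0.000000
Backward induction: V(k, i) = exp(-r*dt) * [p * V(k+1, i) + (1-p) * V(k+1, i+1)]; then take max(V_cont, immediate exercise) for American.
  V(2,0) = exp(-r*dt) * [p*30.302043 + (1-p)*7.330163] = 17.677751; exercise = 17.202489; V(2,0) = max -> 17.677751
  V(2,1) = exp(-r*dt) * [p*7.330163 + (1-p)*0.000000] = 3.350448; exercise = 0.000000; V(2,1) = max -> 3.350448
  V(2,2) = exp(-r*dt) * [p*0.000000 + (1-p)*0.000000] = 0.000000; exercise = 0.000000; V(2,2) = max -> 0.000000
  V(1,0) = exp(-r*dt) * [p*17.677751 + (1-p)*3.350448] = 9.829502; exercise = 7.330163; V(1,0) = max -> 9.829502
  V(1,1) = exp(-r*dt) * [p*3.350448 + (1-p)*0.000000] = 1.531413; exercise = 0.000000; V(1,1) = max -> 1.531413
  V(0,0) = exp(-r*dt) * [p*9.829502 + (1-p)*1.531413] = 5.292454; exercise = 0.000000; V(0,0) = max -> 5.292454

Answer: Price = V(0,0) = 5.2925


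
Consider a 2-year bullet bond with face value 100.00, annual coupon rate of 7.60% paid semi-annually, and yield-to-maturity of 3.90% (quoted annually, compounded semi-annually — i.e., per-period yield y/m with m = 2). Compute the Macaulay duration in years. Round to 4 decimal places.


Answer: Macaulay duration = 1.8969 years

Derivation:
Coupon per period c = face * coupon_rate / m = 3.800000
Periods per year m = 2; per-period yield y/m = 0.019500
Number of cashflows N = 4
Cashflows (t years, CF_t, discount factor 1/(1+y/m)^(m*t), PV):
  t = 0.5000: CF_t = 3.800000, DF = 0.980873, PV = 3.727317
  t = 1.0000: CF_t = 3.800000, DF = 0.962112, PV = 3.656025
  t = 1.5000: CF_t = 3.800000, DF = 0.943709, PV = 3.586096
  t = 2.0000: CF_t = 103.800000, DF = 0.925659, PV = 96.083416
Price P = sum_t PV_t = 107.052854
Macaulay numerator sum_t t * PV_t:
  t * PV_t at t = 0.5000: 1.863659
  t * PV_t at t = 1.0000: 3.656025
  t * PV_t at t = 1.5000: 5.379144
  t * PV_t at t = 2.0000: 192.166831
Macaulay duration D = (sum_t t * PV_t) / P = 203.065659 / 107.052854 = 1.896873


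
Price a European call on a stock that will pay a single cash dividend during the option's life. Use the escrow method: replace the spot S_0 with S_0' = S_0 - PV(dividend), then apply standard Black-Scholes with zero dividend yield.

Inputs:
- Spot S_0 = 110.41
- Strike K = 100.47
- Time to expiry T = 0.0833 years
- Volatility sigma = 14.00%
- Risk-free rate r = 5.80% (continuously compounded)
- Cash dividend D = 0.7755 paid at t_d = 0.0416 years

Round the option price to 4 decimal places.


Answer: Price = 9.6670

Derivation:
PV(D) = D * exp(-r * t_d) = 0.7755 * 0.99759011 = 0.77363113
S_0' = S_0 - PV(D) = 110.4100 - 0.77363113 = 109.63636887
d1 = (ln(S_0'/K) + (r + sigma^2/2)*T) / (sigma*sqrt(T)) = 2.30056714
d2 = d1 - sigma*sqrt(T) = 2.26016070
exp(-rT) = 0.99518025
N(d1) = 0.98929194; N(d2) = 0.98809436
C = S_0' * N(d1) - K * exp(-rT) * N(d2) = 109.63636887 * 0.98929194 - 100.4700 * 0.99518025 * 0.98809436 = 9.6670


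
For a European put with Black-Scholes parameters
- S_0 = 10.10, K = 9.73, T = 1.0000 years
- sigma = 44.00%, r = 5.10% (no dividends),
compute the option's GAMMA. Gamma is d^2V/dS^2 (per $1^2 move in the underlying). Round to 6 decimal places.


d1 = 0.4207307447; d2 = -0.0192692553
phi(d1) = 0.3651504886; exp(-qT) = 1.0000000000; exp(-rT) = 0.9502786705
Gamma = exp(-qT) * phi(d1) / (S * sigma * sqrt(T)) = 1.0000000000 * 0.3651504886 / (10.1000 * 0.4400 * 1.0000000000) = 0.082167

Answer: Gamma = 0.082167


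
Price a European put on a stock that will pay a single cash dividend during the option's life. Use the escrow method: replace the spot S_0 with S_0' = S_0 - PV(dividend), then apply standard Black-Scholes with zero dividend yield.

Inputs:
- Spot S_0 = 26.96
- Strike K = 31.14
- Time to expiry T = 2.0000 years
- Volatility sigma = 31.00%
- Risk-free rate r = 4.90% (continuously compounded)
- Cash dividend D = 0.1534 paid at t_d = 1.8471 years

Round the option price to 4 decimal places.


Answer: Price = 5.5148

Derivation:
PV(D) = D * exp(-r * t_d) = 0.1534 * 0.91346712 = 0.14012586
S_0' = S_0 - PV(D) = 26.9600 - 0.14012586 = 26.81987414
d1 = (ln(S_0'/K) + (r + sigma^2/2)*T) / (sigma*sqrt(T)) = 0.10207433
d2 = d1 - sigma*sqrt(T) = -0.33633188
exp(-rT) = 0.90664890
N(-d1) = 0.45934884; N(-d2) = 0.63168969
P = K * exp(-rT) * N(-d2) - S_0' * N(-d1) = 31.1400 * 0.90664890 * 0.63168969 - 26.81987414 * 0.45934884 = 5.5148


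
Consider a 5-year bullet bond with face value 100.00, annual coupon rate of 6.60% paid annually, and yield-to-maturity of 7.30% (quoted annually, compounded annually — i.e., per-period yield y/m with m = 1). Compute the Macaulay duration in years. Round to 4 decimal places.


Coupon per period c = face * coupon_rate / m = 6.600000
Periods per year m = 1; per-period yield y/m = 0.073000
Number of cashflows N = 5
Cashflows (t years, CF_t, discount factor 1/(1+y/m)^(m*t), PV):
  t = 1.0000: CF_t = 6.600000, DF = 0.931966, PV = 6.150979
  t = 2.0000: CF_t = 6.600000, DF = 0.868561, PV = 5.732506
  t = 3.0000: CF_t = 6.600000, DF = 0.809470, PV = 5.342503
  t = 4.0000: CF_t = 6.600000, DF = 0.754399, PV = 4.979033
  t = 5.0000: CF_t = 106.600000, DF = 0.703075, PV = 74.947749
Price P = sum_t PV_t = 97.152770
Macaulay numerator sum_t t * PV_t:
  t * PV_t at t = 1.0000: 6.150979
  t * PV_t at t = 2.0000: 11.465011
  t * PV_t at t = 3.0000: 16.027509
  t * PV_t at t = 4.0000: 19.916134
  t * PV_t at t = 5.0000: 374.738746
Macaulay duration D = (sum_t t * PV_t) / P = 428.298379 / 97.152770 = 4.408504

Answer: Macaulay duration = 4.4085 years


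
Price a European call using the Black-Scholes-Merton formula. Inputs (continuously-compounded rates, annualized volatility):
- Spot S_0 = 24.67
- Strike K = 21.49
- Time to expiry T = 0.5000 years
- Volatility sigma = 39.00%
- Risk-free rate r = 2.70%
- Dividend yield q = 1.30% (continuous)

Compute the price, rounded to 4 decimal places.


Answer: Price = 4.4966

Derivation:
d1 = (ln(S/K) + (r - q + 0.5*sigma^2) * T) / (sigma * sqrt(T)) = 0.66368397
d2 = d1 - sigma * sqrt(T) = 0.38791233
exp(-rT) = 0.98659072; exp(-qT) = 0.99352108
C = S_0 * exp(-qT) * N(d1) - K * exp(-rT) * N(d2)
N(d1) = 0.74655370; N(d2) = 0.65095954
C = 24.6700 * 0.99352108 * 0.74655370 - 21.4900 * 0.98659072 * 0.65095954 = 4.4966


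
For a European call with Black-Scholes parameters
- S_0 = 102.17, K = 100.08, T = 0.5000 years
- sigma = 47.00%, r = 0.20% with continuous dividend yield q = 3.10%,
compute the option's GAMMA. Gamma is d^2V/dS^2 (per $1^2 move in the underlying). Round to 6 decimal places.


Answer: Gamma = 0.011373

Derivation:
d1 = 0.1847300712; d2 = -0.1476101159
phi(d1) = 0.3921930316; exp(-qT) = 0.9846195068; exp(-rT) = 0.9990004998
Gamma = exp(-qT) * phi(d1) / (S * sigma * sqrt(T)) = 0.9846195068 * 0.3921930316 / (102.1700 * 0.4700 * 0.7071067812) = 0.011373
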